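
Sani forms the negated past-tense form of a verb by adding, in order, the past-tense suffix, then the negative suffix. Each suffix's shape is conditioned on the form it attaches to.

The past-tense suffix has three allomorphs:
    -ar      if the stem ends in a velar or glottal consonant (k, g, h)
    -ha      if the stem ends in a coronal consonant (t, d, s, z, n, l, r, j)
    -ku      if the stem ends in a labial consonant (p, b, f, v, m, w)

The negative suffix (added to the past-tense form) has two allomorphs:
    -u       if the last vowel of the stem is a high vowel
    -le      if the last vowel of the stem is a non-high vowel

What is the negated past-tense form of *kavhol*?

*kavhol* — final consonant /l/ (coronal) → -ha → *kavholha*.
Since the last vowel of the past-tense form *kavholha* is /a/ (a non-high vowel), it takes -le, giving *kavholhale*.

kavholhale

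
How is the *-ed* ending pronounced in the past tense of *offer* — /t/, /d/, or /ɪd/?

/d/

The stem *offer* ends in a voiced sound other than /d/.
The -ed suffix is realized as /ɪd/ after /t, d/; as /t/ after other voiceless consonants; and as /d/ after other voiced sounds.
So -ed on *offer* is pronounced /d/.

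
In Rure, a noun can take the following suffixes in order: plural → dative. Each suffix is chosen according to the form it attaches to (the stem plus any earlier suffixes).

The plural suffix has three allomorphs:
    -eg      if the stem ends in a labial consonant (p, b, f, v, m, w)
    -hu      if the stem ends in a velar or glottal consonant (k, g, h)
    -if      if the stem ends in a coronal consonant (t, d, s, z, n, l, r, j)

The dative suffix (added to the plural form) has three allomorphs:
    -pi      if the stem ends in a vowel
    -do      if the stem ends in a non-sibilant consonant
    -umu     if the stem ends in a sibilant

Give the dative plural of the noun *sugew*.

*sugew* — final consonant /w/ (labial) → -eg → *sugeweg*.
The final sound of the plural form *sugeweg* is /g/, which is a non-sibilant consonant, so the dative suffix is -do, giving *sugewegdo*.

sugewegdo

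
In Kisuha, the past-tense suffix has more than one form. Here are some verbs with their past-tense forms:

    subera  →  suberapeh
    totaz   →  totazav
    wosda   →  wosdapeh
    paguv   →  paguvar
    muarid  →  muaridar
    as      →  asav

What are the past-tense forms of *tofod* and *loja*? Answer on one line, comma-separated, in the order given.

tofodar, lojapeh

The alternation tracks the final sound of the stem — -av when the stem ends in a sibilant (*totaz*, *as*); -ar when the stem ends in a non-sibilant consonant (*paguv*, *muarid*); -peh when the stem ends in a vowel (*subera*, *wosda*).
The final sound of *tofod* is /d/, which is a non-sibilant consonant, so the suffix is -ar, giving *tofodar*.
*loja* — final sound /a/ (a vowel) → -peh → *lojapeh*.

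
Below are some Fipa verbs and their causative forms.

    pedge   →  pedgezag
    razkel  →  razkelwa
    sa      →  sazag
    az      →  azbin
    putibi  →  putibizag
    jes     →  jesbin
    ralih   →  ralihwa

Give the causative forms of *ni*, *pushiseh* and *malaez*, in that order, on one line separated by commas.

Looking at the final sound of each stem: -bin when the stem ends in a sibilant (*az*, *jes*); -wa when the stem ends in a non-sibilant consonant (*razkel*, *ralih*); -zag when the stem ends in a vowel (*pedge*, *sa*, *putibi*).
Since the final sound of *ni* is /i/ (a vowel), it takes -zag, giving *nizag*.
*pushiseh*: final sound = /h/, a non-sibilant consonant → -wa → *pushisehwa*.
Since the final sound of *malaez* is /z/ (a sibilant), it takes -bin, giving *malaezbin*.

nizag, pushisehwa, malaezbin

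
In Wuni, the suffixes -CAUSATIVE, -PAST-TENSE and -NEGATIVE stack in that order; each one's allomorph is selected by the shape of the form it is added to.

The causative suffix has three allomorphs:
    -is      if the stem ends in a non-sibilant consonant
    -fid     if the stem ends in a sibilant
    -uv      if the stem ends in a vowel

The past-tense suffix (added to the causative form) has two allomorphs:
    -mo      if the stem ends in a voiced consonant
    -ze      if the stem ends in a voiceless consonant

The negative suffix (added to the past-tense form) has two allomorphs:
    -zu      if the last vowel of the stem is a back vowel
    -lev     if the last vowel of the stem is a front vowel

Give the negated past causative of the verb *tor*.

toriszelev

The final sound of *tor* is /r/, which is a non-sibilant consonant, so the causative suffix is -is, giving *toris*.
The causative form *toris* — final consonant /s/ (voiceless) → -ze → *torisze*.
Since the last vowel of the past-tense form *torisze* is /e/ (a front vowel), it takes -lev, giving *toriszelev*.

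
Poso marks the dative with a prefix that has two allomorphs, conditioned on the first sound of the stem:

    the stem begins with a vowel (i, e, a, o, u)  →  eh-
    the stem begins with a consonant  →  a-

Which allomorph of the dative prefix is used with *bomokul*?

a-

*bomokul* — first sound /b/ (a consonant) → a-.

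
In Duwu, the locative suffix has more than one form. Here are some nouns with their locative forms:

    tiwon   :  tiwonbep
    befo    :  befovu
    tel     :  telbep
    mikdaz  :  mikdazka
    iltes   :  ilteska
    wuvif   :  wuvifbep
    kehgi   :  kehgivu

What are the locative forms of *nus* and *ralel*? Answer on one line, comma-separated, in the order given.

The alternation tracks the final sound of the stem — -ka when the stem ends in a sibilant (*mikdaz*, *iltes*); -bep when the stem ends in a non-sibilant consonant (*tiwon*, *tel*, *wuvif*); -vu when the stem ends in a vowel (*befo*, *kehgi*).
Since the final sound of *nus* is /s/ (a sibilant), it takes -ka, giving *nuska*.
The final sound of *ralel* is /l/, which is a non-sibilant consonant, so the suffix is -bep, giving *ralelbep*.

nuska, ralelbep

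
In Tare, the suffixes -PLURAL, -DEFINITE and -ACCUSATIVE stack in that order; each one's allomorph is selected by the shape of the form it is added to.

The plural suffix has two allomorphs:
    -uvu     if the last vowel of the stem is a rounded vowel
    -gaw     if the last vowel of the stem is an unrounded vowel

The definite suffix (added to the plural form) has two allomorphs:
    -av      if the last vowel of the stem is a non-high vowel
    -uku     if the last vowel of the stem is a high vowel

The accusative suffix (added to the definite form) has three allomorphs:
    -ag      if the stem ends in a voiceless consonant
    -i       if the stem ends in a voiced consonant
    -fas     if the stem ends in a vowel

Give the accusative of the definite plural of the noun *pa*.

The last vowel of *pa* is /a/, which is an unrounded vowel, so the plural suffix is -gaw, giving *pagaw*.
The plural form *pagaw* — last vowel /a/ (a non-high vowel) → -av → *pagawav*.
The definite form *pagawav* — final sound /v/ (a voiced consonant) → -i → *pagawavi*.

pagawavi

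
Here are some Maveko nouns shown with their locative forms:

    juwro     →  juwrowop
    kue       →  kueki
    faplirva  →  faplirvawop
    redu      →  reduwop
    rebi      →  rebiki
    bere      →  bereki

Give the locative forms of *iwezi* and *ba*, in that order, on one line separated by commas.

iweziki, bawop

The alternation tracks the last vowel of the stem — -ki when the last vowel of the stem is a front vowel (*kue*, *rebi*, *bere*); -wop when the last vowel of the stem is a back vowel (*juwro*, *faplirva*, *redu*).
Since the last vowel of *iwezi* is /i/ (a front vowel), it takes -ki, giving *iweziki*.
The last vowel of *ba* is /a/, which is a back vowel, so the suffix is -wop, giving *bawop*.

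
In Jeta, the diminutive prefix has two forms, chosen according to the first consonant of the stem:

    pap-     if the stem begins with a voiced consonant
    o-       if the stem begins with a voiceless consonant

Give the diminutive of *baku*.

papbaku

*baku* — first consonant /b/ (voiced) → pap- → *papbaku*.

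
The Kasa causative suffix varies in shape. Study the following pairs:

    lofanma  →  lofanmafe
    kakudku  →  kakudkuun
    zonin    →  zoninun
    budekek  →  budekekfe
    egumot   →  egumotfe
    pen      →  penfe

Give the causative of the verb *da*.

Looking at the last vowel of each stem: -un when the last vowel of the stem is a high vowel (*kakudku*, *zonin*); -fe when the last vowel of the stem is a non-high vowel (*lofanma*, *budekek*, *egumot*, *pen*).
The last vowel of *da* is /a/, which is a non-high vowel, so the suffix is -fe, giving *dafe*.

dafe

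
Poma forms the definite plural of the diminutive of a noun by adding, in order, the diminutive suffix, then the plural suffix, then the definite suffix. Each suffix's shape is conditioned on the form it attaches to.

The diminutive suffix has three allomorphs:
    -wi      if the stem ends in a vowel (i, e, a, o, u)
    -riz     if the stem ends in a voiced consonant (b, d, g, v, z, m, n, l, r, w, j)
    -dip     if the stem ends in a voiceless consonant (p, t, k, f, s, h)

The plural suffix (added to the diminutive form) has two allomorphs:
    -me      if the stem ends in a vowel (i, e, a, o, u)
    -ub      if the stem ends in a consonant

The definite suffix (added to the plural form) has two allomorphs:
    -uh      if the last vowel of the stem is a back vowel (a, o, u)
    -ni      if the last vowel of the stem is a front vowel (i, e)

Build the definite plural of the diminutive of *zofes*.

zofesdipubuh

The final sound of *zofes* is /s/, which is a voiceless consonant, so the diminutive suffix is -dip, giving *zofesdip*.
The final sound of the diminutive form *zofesdip* is /p/, which is a consonant, so the plural suffix is -ub, giving *zofesdipub*.
The plural form *zofesdipub*: last vowel = /u/, a back vowel → -uh → *zofesdipubuh*.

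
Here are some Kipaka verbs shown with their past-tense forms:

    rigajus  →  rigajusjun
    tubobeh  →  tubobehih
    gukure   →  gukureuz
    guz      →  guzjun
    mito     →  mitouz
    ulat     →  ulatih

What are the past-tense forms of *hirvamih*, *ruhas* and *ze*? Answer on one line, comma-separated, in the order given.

hirvamihih, ruhasjun, zeuz

Looking at the final sound of each stem: -jun when the stem ends in a sibilant (*rigajus*, *guz*); -ih when the stem ends in a non-sibilant consonant (*tubobeh*, *ulat*); -uz when the stem ends in a vowel (*gukure*, *mito*).
*hirvamih*: final sound = /h/, a non-sibilant consonant → -ih → *hirvamihih*.
Since the final sound of *ruhas* is /s/ (a sibilant), it takes -jun, giving *ruhasjun*.
*ze*: final sound = /e/, a vowel → -uz → *zeuz*.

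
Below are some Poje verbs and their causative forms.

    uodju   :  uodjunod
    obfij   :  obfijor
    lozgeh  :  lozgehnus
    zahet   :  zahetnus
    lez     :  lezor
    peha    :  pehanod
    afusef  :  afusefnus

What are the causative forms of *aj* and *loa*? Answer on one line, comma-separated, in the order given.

ajor, loanod

The suffix is conditioned by the final sound: -nus when the stem ends in a voiceless consonant (*lozgeh*, *zahet*, *afusef*); -or when the stem ends in a voiced consonant (*obfij*, *lez*); -nod when the stem ends in a vowel (*uodju*, *peha*).
Since the final sound of *aj* is /j/ (a voiced consonant), it takes -or, giving *ajor*.
The final sound of *loa* is /a/, which is a vowel, so the suffix is -nod, giving *loanod*.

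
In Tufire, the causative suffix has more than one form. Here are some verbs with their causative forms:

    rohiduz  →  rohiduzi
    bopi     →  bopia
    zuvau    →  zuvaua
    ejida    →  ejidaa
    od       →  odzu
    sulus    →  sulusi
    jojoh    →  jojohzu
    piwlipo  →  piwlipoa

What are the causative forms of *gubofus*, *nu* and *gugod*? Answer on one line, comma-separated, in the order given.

gubofusi, nua, gugodzu

The suffix is conditioned by the final sound: -i when the stem ends in a sibilant (*rohiduz*, *sulus*); -zu when the stem ends in a non-sibilant consonant (*od*, *jojoh*); -a when the stem ends in a vowel (*bopi*, *zuvau*, *ejida*, *piwlipo*).
*gubofus* — final sound /s/ (a sibilant) → -i → *gubofusi*.
The final sound of *nu* is /u/, which is a vowel, so the suffix is -a, giving *nua*.
The final sound of *gugod* is /d/, which is a non-sibilant consonant, so the suffix is -zu, giving *gugodzu*.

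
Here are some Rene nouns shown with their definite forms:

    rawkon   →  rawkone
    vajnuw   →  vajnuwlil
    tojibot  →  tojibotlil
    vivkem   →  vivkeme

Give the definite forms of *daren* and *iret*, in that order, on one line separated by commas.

darene, iretlil

The suffix is conditioned by the final consonant: -e when the stem ends in a nasal (*rawkon*, *vivkem*); -lil when the stem ends in a non-nasal consonant (*vajnuw*, *tojibot*).
*daren*: final consonant = /n/, a nasal → -e → *darene*.
Since the final consonant of *iret* is /t/ (non-nasal), it takes -lil, giving *iretlil*.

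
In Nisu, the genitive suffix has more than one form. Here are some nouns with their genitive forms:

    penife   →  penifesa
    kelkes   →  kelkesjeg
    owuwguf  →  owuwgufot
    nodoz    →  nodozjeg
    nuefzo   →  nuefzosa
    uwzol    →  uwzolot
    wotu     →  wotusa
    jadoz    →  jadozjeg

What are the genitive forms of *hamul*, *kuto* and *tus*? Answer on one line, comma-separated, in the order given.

Looking at the final sound of each stem: -jeg when the stem ends in a sibilant (*kelkes*, *nodoz*, *jadoz*); -ot when the stem ends in a non-sibilant consonant (*owuwguf*, *uwzol*); -sa when the stem ends in a vowel (*penife*, *nuefzo*, *wotu*).
*hamul* — final sound /l/ (a non-sibilant consonant) → -ot → *hamulot*.
The final sound of *kuto* is /o/, which is a vowel, so the suffix is -sa, giving *kutosa*.
The final sound of *tus* is /s/, which is a sibilant, so the suffix is -jeg, giving *tusjeg*.

hamulot, kutosa, tusjeg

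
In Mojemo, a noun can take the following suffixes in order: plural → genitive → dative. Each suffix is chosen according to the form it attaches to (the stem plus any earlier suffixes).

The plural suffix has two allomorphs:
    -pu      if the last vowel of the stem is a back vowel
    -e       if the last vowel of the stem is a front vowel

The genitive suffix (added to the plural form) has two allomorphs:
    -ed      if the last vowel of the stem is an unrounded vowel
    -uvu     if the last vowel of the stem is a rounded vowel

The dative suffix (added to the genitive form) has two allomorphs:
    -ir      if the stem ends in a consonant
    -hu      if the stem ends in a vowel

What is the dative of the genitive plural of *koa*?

koapuuvuhu

*koa*: last vowel = /a/, a back vowel → -pu → *koapu*.
The last vowel of the plural form *koapu* is /u/, which is a rounded vowel, so the genitive suffix is -uvu, giving *koapuuvu*.
The genitive form *koapuuvu*: final sound = /u/, a vowel → -hu → *koapuuvuhu*.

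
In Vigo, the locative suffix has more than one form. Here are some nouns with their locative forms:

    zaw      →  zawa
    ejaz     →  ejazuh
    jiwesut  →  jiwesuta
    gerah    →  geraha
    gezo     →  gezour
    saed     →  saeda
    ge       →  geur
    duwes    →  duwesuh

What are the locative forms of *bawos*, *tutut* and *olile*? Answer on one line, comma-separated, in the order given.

bawosuh, tututa, olileur

The suffix is conditioned by the final sound: -uh when the stem ends in a sibilant (*ejaz*, *duwes*); -a when the stem ends in a non-sibilant consonant (*zaw*, *jiwesut*, *gerah*, *saed*); -ur when the stem ends in a vowel (*gezo*, *ge*).
Since the final sound of *bawos* is /s/ (a sibilant), it takes -uh, giving *bawosuh*.
*tutut*: final sound = /t/, a non-sibilant consonant → -a → *tututa*.
*olile* — final sound /e/ (a vowel) → -ur → *olileur*.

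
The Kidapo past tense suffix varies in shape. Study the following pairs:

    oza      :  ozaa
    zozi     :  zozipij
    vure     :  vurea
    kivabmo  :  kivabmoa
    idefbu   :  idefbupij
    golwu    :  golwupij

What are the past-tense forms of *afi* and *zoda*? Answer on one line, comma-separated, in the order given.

afipij, zodaa

The suffix is conditioned by the last vowel: -pij when the last vowel of the stem is a high vowel (*zozi*, *idefbu*, *golwu*); -a when the last vowel of the stem is a non-high vowel (*oza*, *vure*, *kivabmo*).
*afi*: last vowel = /i/, a high vowel → -pij → *afipij*.
The last vowel of *zoda* is /a/, which is a non-high vowel, so the suffix is -a, giving *zodaa*.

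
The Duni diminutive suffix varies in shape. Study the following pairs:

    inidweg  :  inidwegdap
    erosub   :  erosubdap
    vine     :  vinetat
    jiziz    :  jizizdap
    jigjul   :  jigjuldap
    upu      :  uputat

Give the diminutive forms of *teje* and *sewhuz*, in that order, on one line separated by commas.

The alternation tracks the final sound of the stem — -dap when the stem ends in a consonant (*inidweg*, *erosub*, *jiziz*, *jigjul*); -tat when the stem ends in a vowel (*vine*, *upu*).
The final sound of *teje* is /e/, which is a vowel, so the suffix is -tat, giving *tejetat*.
*sewhuz*: final sound = /z/, a consonant → -dap → *sewhuzdap*.

tejetat, sewhuzdap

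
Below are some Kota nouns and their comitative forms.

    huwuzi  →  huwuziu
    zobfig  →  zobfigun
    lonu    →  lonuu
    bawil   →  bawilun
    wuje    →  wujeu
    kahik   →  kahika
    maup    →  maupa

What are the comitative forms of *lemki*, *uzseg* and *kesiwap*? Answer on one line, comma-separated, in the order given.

Looking at the final sound of each stem: -a when the stem ends in a voiceless consonant (*kahik*, *maup*); -un when the stem ends in a voiced consonant (*zobfig*, *bawil*); -u when the stem ends in a vowel (*huwuzi*, *lonu*, *wuje*).
*lemki* — final sound /i/ (a vowel) → -u → *lemkiu*.
*uzseg* — final sound /g/ (a voiced consonant) → -un → *uzsegun*.
*kesiwap* — final sound /p/ (a voiceless consonant) → -a → *kesiwapa*.

lemkiu, uzsegun, kesiwapa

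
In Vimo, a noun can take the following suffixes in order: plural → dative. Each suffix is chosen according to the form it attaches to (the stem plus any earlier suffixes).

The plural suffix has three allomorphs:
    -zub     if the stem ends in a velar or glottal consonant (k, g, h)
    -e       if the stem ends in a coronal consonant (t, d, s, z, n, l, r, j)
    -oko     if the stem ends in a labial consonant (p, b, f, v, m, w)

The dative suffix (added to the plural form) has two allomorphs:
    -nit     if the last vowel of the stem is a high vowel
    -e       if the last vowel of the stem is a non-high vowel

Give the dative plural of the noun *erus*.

*erus* — final consonant /s/ (coronal) → -e → *eruse*.
The plural form *eruse* — last vowel /e/ (a non-high vowel) → -e → *erusee*.

erusee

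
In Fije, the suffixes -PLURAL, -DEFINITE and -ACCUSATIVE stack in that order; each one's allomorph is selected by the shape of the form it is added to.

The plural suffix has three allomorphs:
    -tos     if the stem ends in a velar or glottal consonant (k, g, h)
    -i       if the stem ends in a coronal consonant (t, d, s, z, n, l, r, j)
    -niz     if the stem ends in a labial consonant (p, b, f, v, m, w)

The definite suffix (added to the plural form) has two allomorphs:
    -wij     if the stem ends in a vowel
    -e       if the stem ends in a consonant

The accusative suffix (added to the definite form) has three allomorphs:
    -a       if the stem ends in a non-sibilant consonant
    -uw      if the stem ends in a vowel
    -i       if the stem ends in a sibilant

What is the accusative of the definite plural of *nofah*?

The final consonant of *nofah* is /h/, which is velar/glottal, so the plural suffix is -tos, giving *nofahtos*.
The plural form *nofahtos* — final sound /s/ (a consonant) → -e → *nofahtose*.
The definite form *nofahtose*: final sound = /e/, a vowel → -uw → *nofahtoseuw*.

nofahtoseuw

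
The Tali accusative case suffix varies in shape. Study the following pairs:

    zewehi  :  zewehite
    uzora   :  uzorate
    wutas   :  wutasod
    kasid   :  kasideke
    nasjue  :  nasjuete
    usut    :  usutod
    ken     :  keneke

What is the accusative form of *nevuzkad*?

nevuzkadeke

The alternation tracks the final sound of the stem — -od when the stem ends in a voiceless consonant (*wutas*, *usut*); -eke when the stem ends in a voiced consonant (*kasid*, *ken*); -te when the stem ends in a vowel (*zewehi*, *uzora*, *nasjue*).
*nevuzkad* — final sound /d/ (a voiced consonant) → -eke → *nevuzkadeke*.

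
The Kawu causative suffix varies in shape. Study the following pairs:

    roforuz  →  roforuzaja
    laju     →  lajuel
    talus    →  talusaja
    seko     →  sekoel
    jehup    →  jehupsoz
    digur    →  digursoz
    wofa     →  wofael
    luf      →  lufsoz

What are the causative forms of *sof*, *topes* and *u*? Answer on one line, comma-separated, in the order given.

The alternation tracks the final sound of the stem — -aja when the stem ends in a sibilant (*roforuz*, *talus*); -soz when the stem ends in a non-sibilant consonant (*jehup*, *digur*, *luf*); -el when the stem ends in a vowel (*laju*, *seko*, *wofa*).
*sof* — final sound /f/ (a non-sibilant consonant) → -soz → *sofsoz*.
Since the final sound of *topes* is /s/ (a sibilant), it takes -aja, giving *topesaja*.
The final sound of *u* is /u/, which is a vowel, so the suffix is -el, giving *uel*.

sofsoz, topesaja, uel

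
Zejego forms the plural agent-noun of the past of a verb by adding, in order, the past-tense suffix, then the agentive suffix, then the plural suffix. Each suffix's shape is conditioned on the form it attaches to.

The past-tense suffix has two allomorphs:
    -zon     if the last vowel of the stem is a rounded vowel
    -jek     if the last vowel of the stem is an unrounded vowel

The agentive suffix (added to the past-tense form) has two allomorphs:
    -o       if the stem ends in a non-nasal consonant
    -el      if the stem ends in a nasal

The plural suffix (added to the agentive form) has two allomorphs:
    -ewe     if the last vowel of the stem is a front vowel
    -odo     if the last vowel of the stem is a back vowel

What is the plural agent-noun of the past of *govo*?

govozonelewe

Since the last vowel of *govo* is /o/ (a rounded vowel), it takes -zon, giving *govozon*.
The past-tense form *govozon* — final consonant /n/ (a nasal) → -el → *govozonel*.
The agentive form *govozonel* — last vowel /e/ (a front vowel) → -ewe → *govozonelewe*.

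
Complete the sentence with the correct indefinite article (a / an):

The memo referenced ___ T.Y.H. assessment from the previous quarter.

The indefinite article is chosen by the initial *sound* of the following word, not its spelling.
The initialism *T.Y.H.* is read letter by letter; the first letter, T, is pronounced /tiː/, which begins with a consonant sound.
So the article is *a*: The memo referenced a T.Y.H. assessment from the previous quarter.

a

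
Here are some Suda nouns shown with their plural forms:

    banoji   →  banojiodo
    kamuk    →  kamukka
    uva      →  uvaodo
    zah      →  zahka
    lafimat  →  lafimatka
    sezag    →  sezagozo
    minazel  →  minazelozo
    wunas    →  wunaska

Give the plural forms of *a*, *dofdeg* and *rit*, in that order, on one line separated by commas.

The pattern is voicing of the final sound: -ka when the stem ends in a voiceless consonant (*kamuk*, *zah*, *lafimat*, *wunas*); -ozo when the stem ends in a voiced consonant (*sezag*, *minazel*); -odo when the stem ends in a vowel (*banoji*, *uva*).
The final sound of *a* is /a/, which is a vowel, so the suffix is -odo, giving *aodo*.
The final sound of *dofdeg* is /g/, which is a voiced consonant, so the suffix is -ozo, giving *dofdegozo*.
*rit* — final sound /t/ (a voiceless consonant) → -ka → *ritka*.

aodo, dofdegozo, ritka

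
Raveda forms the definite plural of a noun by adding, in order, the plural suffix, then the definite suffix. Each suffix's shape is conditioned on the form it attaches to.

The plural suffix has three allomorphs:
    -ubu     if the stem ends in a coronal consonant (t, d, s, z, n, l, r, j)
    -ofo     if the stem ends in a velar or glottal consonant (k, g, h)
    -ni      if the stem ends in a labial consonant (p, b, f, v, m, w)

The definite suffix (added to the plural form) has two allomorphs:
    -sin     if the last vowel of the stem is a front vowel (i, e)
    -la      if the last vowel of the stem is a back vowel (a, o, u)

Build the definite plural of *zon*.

zonubula

*zon*: final consonant = /n/, coronal → -ubu → *zonubu*.
The plural form *zonubu*: last vowel = /u/, a back vowel → -la → *zonubula*.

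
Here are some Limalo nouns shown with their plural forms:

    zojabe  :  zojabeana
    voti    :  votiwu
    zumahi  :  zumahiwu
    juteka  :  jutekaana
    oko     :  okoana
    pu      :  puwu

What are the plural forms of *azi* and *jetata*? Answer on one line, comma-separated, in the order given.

The suffix is conditioned by the last vowel: -wu when the last vowel of the stem is a high vowel (*voti*, *zumahi*, *pu*); -ana when the last vowel of the stem is a non-high vowel (*zojabe*, *juteka*, *oko*).
*azi*: last vowel = /i/, a high vowel → -wu → *aziwu*.
Since the last vowel of *jetata* is /a/ (a non-high vowel), it takes -ana, giving *jetataana*.

aziwu, jetataana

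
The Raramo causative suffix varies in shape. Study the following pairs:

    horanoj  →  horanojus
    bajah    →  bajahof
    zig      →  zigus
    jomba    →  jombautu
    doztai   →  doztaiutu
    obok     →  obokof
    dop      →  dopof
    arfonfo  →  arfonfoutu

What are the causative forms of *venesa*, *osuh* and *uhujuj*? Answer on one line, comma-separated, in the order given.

venesautu, osuhof, uhujujus

The alternation tracks the final sound of the stem — -of when the stem ends in a voiceless consonant (*bajah*, *obok*, *dop*); -us when the stem ends in a voiced consonant (*horanoj*, *zig*); -utu when the stem ends in a vowel (*jomba*, *doztai*, *arfonfo*).
The final sound of *venesa* is /a/, which is a vowel, so the suffix is -utu, giving *venesautu*.
*osuh*: final sound = /h/, a voiceless consonant → -of → *osuhof*.
*uhujuj* — final sound /j/ (a voiced consonant) → -us → *uhujujus*.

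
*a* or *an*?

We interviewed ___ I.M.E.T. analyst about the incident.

an

The indefinite article is chosen by the initial *sound* of the following word, not its spelling.
The initialism *I.M.E.T.* is read letter by letter; the first letter, I, is pronounced /aɪ/, which begins with a vowel sound.
So the article is *an*: We interviewed an I.M.E.T. analyst about the incident.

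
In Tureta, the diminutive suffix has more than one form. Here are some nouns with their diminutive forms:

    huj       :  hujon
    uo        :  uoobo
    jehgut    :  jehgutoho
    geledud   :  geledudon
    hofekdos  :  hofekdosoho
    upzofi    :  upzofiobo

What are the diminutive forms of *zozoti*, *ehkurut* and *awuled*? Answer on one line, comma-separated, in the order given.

zozotiobo, ehkurutoho, awuledon

The alternation tracks the final sound of the stem — -oho when the stem ends in a voiceless consonant (*jehgut*, *hofekdos*); -on when the stem ends in a voiced consonant (*huj*, *geledud*); -obo when the stem ends in a vowel (*uo*, *upzofi*).
*zozoti*: final sound = /i/, a vowel → -obo → *zozotiobo*.
*ehkurut*: final sound = /t/, a voiceless consonant → -oho → *ehkurutoho*.
Since the final sound of *awuled* is /d/ (a voiced consonant), it takes -on, giving *awuledon*.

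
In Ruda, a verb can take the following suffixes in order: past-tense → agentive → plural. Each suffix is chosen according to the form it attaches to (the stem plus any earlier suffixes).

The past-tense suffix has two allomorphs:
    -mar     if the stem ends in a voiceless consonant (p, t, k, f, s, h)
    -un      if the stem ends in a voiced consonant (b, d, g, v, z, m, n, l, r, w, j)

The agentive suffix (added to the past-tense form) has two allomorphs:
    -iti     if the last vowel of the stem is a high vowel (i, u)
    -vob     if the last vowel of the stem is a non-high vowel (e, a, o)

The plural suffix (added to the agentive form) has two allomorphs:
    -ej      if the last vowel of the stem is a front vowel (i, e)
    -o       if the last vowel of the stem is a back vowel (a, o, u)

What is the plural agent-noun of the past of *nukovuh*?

*nukovuh*: final consonant = /h/, voiceless → -mar → *nukovuhmar*.
The past-tense form *nukovuhmar* — last vowel /a/ (a non-high vowel) → -vob → *nukovuhmarvob*.
The agentive form *nukovuhmarvob*: last vowel = /o/, a back vowel → -o → *nukovuhmarvobo*.

nukovuhmarvobo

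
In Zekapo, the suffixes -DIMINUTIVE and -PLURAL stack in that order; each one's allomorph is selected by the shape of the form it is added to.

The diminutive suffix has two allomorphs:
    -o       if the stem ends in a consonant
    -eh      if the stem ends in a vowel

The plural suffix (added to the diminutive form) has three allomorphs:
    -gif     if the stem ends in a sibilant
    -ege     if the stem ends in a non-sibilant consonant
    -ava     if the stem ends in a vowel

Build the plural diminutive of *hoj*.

hojoava

Since the final sound of *hoj* is /j/ (a consonant), it takes -o, giving *hojo*.
Since the final sound of the diminutive form *hojo* is /o/ (a vowel), it takes -ava, giving *hojoava*.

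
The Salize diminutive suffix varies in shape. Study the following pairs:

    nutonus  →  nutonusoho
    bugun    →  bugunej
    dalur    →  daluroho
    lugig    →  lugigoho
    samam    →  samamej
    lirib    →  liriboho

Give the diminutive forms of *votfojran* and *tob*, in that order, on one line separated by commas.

The pattern is nasality of the final consonant: -ej when the stem ends in a nasal (*bugun*, *samam*); -oho when the stem ends in a non-nasal consonant (*nutonus*, *dalur*, *lugig*, *lirib*).
The final consonant of *votfojran* is /n/, which is a nasal, so the suffix is -ej, giving *votfojranej*.
*tob* — final consonant /b/ (non-nasal) → -oho → *toboho*.

votfojranej, toboho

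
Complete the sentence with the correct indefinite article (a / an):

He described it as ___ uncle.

The indefinite article is chosen by the initial *sound* of the following word, not its spelling.
*uncle* begins with the sound /ʌ/ (u pronounced /ʌ/) — a vowel sound.
So the article is *an*: He described it as an uncle.

an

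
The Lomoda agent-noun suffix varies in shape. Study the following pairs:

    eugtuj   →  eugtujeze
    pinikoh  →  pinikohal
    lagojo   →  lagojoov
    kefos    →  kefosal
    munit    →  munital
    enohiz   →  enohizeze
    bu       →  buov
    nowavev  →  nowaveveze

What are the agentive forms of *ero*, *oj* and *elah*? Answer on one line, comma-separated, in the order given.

The suffix is conditioned by the final sound: -al when the stem ends in a voiceless consonant (*pinikoh*, *kefos*, *munit*); -eze when the stem ends in a voiced consonant (*eugtuj*, *enohiz*, *nowavev*); -ov when the stem ends in a vowel (*lagojo*, *bu*).
The final sound of *ero* is /o/, which is a vowel, so the suffix is -ov, giving *eroov*.
The final sound of *oj* is /j/, which is a voiced consonant, so the suffix is -eze, giving *ojeze*.
The final sound of *elah* is /h/, which is a voiceless consonant, so the suffix is -al, giving *elahal*.

eroov, ojeze, elahal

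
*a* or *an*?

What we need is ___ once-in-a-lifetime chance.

The indefinite article is chosen by the initial *sound* of the following word, not its spelling.
*once-in-a-lifetime* begins with the sound /wʌ/ (*once* pronounced with initial /w/) — a consonant sound.
So the article is *a*: What we need is a once-in-a-lifetime chance.

a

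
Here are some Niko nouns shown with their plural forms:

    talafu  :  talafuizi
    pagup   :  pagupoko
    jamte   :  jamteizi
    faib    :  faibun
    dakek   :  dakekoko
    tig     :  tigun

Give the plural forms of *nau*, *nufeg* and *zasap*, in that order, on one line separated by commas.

The pattern is voicing of the final sound: -oko when the stem ends in a voiceless consonant (*pagup*, *dakek*); -un when the stem ends in a voiced consonant (*faib*, *tig*); -izi when the stem ends in a vowel (*talafu*, *jamte*).
Since the final sound of *nau* is /u/ (a vowel), it takes -izi, giving *nauizi*.
The final sound of *nufeg* is /g/, which is a voiced consonant, so the suffix is -un, giving *nufegun*.
Since the final sound of *zasap* is /p/ (a voiceless consonant), it takes -oko, giving *zasapoko*.

nauizi, nufegun, zasapoko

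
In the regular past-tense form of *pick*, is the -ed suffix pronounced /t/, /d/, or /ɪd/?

/t/

The stem *pick* ends in a voiceless consonant other than /t/.
The -ed suffix is realized as /ɪd/ after /t, d/; as /t/ after other voiceless consonants; and as /d/ after other voiced sounds.
So -ed on *pick* is pronounced /t/.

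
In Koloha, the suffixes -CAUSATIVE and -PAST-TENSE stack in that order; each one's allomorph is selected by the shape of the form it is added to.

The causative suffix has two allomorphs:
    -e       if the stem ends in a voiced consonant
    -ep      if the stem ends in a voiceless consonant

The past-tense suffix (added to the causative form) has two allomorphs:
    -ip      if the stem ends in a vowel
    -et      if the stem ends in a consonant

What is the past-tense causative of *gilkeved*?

gilkevedeip

*gilkeved* — final consonant /d/ (voiced) → -e → *gilkevede*.
The causative form *gilkevede* — final sound /e/ (a vowel) → -ip → *gilkevedeip*.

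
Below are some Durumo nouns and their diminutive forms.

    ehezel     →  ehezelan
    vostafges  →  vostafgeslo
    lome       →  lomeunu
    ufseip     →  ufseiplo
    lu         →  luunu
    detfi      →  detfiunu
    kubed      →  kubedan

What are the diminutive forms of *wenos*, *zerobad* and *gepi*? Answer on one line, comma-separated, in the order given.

The alternation tracks the final sound of the stem — -lo when the stem ends in a voiceless consonant (*vostafges*, *ufseip*); -an when the stem ends in a voiced consonant (*ehezel*, *kubed*); -unu when the stem ends in a vowel (*lome*, *lu*, *detfi*).
Since the final sound of *wenos* is /s/ (a voiceless consonant), it takes -lo, giving *wenoslo*.
Since the final sound of *zerobad* is /d/ (a voiced consonant), it takes -an, giving *zerobadan*.
Since the final sound of *gepi* is /i/ (a vowel), it takes -unu, giving *gepiunu*.

wenoslo, zerobadan, gepiunu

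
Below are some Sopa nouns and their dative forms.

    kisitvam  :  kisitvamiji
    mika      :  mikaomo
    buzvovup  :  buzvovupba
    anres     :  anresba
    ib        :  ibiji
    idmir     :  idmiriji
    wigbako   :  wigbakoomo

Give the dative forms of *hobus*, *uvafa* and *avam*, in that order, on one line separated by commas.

hobusba, uvafaomo, avamiji

The alternation tracks the final sound of the stem — -ba when the stem ends in a voiceless consonant (*buzvovup*, *anres*); -iji when the stem ends in a voiced consonant (*kisitvam*, *ib*, *idmir*); -omo when the stem ends in a vowel (*mika*, *wigbako*).
*hobus* — final sound /s/ (a voiceless consonant) → -ba → *hobusba*.
Since the final sound of *uvafa* is /a/ (a vowel), it takes -omo, giving *uvafaomo*.
Since the final sound of *avam* is /m/ (a voiced consonant), it takes -iji, giving *avamiji*.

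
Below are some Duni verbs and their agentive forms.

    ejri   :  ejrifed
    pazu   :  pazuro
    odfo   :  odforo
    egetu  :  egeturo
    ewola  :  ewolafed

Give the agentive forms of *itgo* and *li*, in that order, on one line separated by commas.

itgoro, lifed

The suffix is conditioned by the last vowel: -ro when the last vowel of the stem is a rounded vowel (*pazu*, *odfo*, *egetu*); -fed when the last vowel of the stem is an unrounded vowel (*ejri*, *ewola*).
Since the last vowel of *itgo* is /o/ (a rounded vowel), it takes -ro, giving *itgoro*.
*li*: last vowel = /i/, an unrounded vowel → -fed → *lifed*.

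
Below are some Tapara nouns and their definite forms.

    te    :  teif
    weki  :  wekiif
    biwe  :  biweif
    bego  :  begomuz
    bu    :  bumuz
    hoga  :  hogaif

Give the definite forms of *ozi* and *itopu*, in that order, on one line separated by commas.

The alternation tracks the last vowel of the stem — -muz when the last vowel of the stem is a rounded vowel (*bego*, *bu*); -if when the last vowel of the stem is an unrounded vowel (*te*, *weki*, *biwe*, *hoga*).
The last vowel of *ozi* is /i/, which is an unrounded vowel, so the suffix is -if, giving *oziif*.
The last vowel of *itopu* is /u/, which is a rounded vowel, so the suffix is -muz, giving *itopumuz*.

oziif, itopumuz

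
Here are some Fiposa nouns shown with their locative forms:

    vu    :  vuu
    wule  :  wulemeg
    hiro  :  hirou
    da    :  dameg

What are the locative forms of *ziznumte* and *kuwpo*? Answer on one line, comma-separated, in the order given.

ziznumtemeg, kuwpou

The alternation tracks the last vowel of the stem — -u when the last vowel of the stem is a rounded vowel (*vu*, *hiro*); -meg when the last vowel of the stem is an unrounded vowel (*wule*, *da*).
*ziznumte*: last vowel = /e/, an unrounded vowel → -meg → *ziznumtemeg*.
Since the last vowel of *kuwpo* is /o/ (a rounded vowel), it takes -u, giving *kuwpou*.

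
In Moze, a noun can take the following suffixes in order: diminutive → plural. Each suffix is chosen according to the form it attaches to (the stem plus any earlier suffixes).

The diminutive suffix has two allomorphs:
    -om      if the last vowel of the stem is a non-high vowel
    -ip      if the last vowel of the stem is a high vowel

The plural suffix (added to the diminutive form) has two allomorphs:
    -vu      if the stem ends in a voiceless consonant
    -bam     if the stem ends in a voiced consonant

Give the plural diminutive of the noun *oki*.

okiipvu

*oki* — last vowel /i/ (a high vowel) → -ip → *okiip*.
The final consonant of the diminutive form *okiip* is /p/, which is voiceless, so the plural suffix is -vu, giving *okiipvu*.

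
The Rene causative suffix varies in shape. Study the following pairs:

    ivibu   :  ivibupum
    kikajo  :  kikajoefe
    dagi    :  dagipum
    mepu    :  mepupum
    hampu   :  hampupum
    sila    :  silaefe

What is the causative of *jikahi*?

jikahipum

Looking at the last vowel of each stem: -pum when the last vowel of the stem is a high vowel (*ivibu*, *dagi*, *mepu*, *hampu*); -efe when the last vowel of the stem is a non-high vowel (*kikajo*, *sila*).
*jikahi*: last vowel = /i/, a high vowel → -pum → *jikahipum*.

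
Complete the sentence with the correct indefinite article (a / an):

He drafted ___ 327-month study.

a

The indefinite article is chosen by the initial *sound* of the following word, not its spelling.
The number *327* is spoken "three hundred …", beginning with /θriː/ — a consonant sound.
So the article is *a*: He drafted a 327-month study.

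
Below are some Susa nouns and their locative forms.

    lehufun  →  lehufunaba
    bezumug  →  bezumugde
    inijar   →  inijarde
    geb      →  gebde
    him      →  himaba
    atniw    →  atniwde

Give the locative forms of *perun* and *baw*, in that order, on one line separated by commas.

perunaba, bawde

Looking at the final consonant of each stem: -aba when the stem ends in a nasal (*lehufun*, *him*); -de when the stem ends in a non-nasal consonant (*bezumug*, *inijar*, *geb*, *atniw*).
The final consonant of *perun* is /n/, which is a nasal, so the suffix is -aba, giving *perunaba*.
Since the final consonant of *baw* is /w/ (non-nasal), it takes -de, giving *bawde*.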